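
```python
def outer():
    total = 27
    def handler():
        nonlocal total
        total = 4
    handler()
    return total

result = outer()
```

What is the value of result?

Step 1: outer() sets total = 27.
Step 2: handler() uses nonlocal to reassign total = 4.
Step 3: result = 4

The answer is 4.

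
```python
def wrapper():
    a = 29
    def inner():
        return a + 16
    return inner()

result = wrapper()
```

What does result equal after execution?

Step 1: wrapper() defines a = 29.
Step 2: inner() reads a = 29 from enclosing scope, returns 29 + 16 = 45.
Step 3: result = 45

The answer is 45.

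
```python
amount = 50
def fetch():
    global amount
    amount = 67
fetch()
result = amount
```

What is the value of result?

Step 1: amount = 50 globally.
Step 2: fetch() declares global amount and sets it to 67.
Step 3: After fetch(), global amount = 67. result = 67

The answer is 67.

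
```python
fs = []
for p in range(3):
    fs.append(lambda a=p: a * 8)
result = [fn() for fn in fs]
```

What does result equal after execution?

Step 1: Default arg a=p captures p at each iteration.
Step 2: fs[k] has a defaulting to k, returns k * 8.
Step 3: result = [0, 8, 16]

The answer is [0, 8, 16].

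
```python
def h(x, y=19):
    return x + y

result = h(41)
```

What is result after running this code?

Step 1: h(41) uses default y = 19.
Step 2: Returns 41 + 19 = 60.
Step 3: result = 60

The answer is 60.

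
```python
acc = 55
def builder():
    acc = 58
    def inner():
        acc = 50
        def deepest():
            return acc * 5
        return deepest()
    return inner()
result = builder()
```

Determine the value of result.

Step 1: deepest() looks up acc through LEGB: not local, finds acc = 50 in enclosing inner().
Step 2: Returns 50 * 5 = 250.
Step 3: result = 250

The answer is 250.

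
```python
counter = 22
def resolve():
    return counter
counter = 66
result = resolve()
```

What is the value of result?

Step 1: counter is first set to 22, then reassigned to 66.
Step 2: resolve() is called after the reassignment, so it looks up the current global counter = 66.
Step 3: result = 66

The answer is 66.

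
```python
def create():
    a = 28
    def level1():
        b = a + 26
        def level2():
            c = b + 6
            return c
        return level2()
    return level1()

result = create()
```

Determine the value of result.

Step 1: a = 28. b = a + 26 = 54.
Step 2: c = b + 6 = 54 + 6 = 60.
Step 3: result = 60

The answer is 60.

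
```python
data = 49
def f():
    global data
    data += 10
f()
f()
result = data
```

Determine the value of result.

Step 1: data = 49.
Step 2: First f(): data = 49 + 10 = 59.
Step 3: Second f(): data = 59 + 10 = 69. result = 69

The answer is 69.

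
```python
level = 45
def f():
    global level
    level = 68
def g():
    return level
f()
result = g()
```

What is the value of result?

Step 1: level = 45.
Step 2: f() sets global level = 68.
Step 3: g() reads global level = 68. result = 68

The answer is 68.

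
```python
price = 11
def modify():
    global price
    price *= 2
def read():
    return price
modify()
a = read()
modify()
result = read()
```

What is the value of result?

Step 1: price = 11.
Step 2: First modify(): price = 11 * 2 = 22.
Step 3: Second modify(): price = 22 * 2 = 44.
Step 4: read() returns 44

The answer is 44.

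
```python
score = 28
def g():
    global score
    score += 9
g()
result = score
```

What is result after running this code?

Step 1: score = 28 globally.
Step 2: g() modifies global score: score += 9 = 37.
Step 3: result = 37

The answer is 37.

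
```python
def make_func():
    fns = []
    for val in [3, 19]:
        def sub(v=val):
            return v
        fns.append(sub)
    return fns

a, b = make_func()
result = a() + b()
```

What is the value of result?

Step 1: Default argument v=val captures val at each iteration.
Step 2: a() returns 3 (captured at first iteration), b() returns 19 (captured at second).
Step 3: result = 3 + 19 = 22

The answer is 22.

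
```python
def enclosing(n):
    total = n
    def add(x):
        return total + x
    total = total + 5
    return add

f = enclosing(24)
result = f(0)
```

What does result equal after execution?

Step 1: enclosing(24) sets total = 24, then total = 24 + 5 = 29.
Step 2: Closures capture by reference, so add sees total = 29.
Step 3: f(0) returns 29 + 0 = 29

The answer is 29.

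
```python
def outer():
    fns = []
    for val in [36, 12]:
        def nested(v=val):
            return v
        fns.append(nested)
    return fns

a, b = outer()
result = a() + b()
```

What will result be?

Step 1: Default argument v=val captures val at each iteration.
Step 2: a() returns 36 (captured at first iteration), b() returns 12 (captured at second).
Step 3: result = 36 + 12 = 48

The answer is 48.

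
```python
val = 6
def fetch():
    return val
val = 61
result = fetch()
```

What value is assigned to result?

Step 1: val is first set to 6, then reassigned to 61.
Step 2: fetch() is called after the reassignment, so it looks up the current global val = 61.
Step 3: result = 61

The answer is 61.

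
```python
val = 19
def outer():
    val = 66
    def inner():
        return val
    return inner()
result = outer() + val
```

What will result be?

Step 1: Global val = 19. outer() shadows with val = 66.
Step 2: inner() returns enclosing val = 66. outer() = 66.
Step 3: result = 66 + global val (19) = 85

The answer is 85.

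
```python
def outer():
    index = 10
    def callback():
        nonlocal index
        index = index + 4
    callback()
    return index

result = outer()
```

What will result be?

Step 1: outer() sets index = 10.
Step 2: callback() uses nonlocal to modify index in outer's scope: index = 10 + 4 = 14.
Step 3: outer() returns the modified index = 14

The answer is 14.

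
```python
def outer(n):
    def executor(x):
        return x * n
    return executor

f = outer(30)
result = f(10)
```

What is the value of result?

Step 1: outer(30) creates a closure capturing n = 30.
Step 2: f(10) computes 10 * 30 = 300.
Step 3: result = 300

The answer is 300.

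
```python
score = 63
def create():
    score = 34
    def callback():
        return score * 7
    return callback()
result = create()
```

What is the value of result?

Step 1: create() shadows global score with score = 34.
Step 2: callback() finds score = 34 in enclosing scope, computes 34 * 7 = 238.
Step 3: result = 238

The answer is 238.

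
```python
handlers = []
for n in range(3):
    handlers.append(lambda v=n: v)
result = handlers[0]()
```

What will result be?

Step 1: Default argument v=n captures n's value at each iteration.
Step 2: handlers[0] captured v = 0 when n was 0.
Step 3: result = 0

The answer is 0.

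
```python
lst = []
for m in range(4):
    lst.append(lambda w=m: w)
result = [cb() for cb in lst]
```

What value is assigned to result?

Step 1: Default arg w=m captures m at each iteration.
Step 2: Each lambda has its own default: 0, 1, ..., 3.
Step 3: result = [0, 1, 2, 3]

The answer is [0, 1, 2, 3].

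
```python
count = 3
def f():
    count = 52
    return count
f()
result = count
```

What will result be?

Step 1: count = 3 globally.
Step 2: f() creates a LOCAL count = 52 (no global keyword!).
Step 3: The global count is unchanged. result = 3

The answer is 3.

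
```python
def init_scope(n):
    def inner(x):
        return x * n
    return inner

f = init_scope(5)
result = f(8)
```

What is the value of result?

Step 1: init_scope(5) creates a closure capturing n = 5.
Step 2: f(8) computes 8 * 5 = 40.
Step 3: result = 40

The answer is 40.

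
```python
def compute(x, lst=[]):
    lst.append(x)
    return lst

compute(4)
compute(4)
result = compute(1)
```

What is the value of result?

Step 1: Mutable default argument gotcha! The list [] is created once.
Step 2: Each call appends to the SAME list: [4], [4, 4], [4, 4, 1].
Step 3: result = [4, 4, 1]

The answer is [4, 4, 1].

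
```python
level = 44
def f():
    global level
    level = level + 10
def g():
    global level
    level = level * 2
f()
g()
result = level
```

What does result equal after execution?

Step 1: level = 44.
Step 2: f() adds 10: level = 44 + 10 = 54.
Step 3: g() doubles: level = 54 * 2 = 108.
Step 4: result = 108

The answer is 108.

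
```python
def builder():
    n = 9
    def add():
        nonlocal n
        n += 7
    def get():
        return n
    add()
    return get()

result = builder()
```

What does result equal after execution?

Step 1: n = 9. add() modifies it via nonlocal, get() reads it.
Step 2: add() makes n = 9 + 7 = 16.
Step 3: get() returns 16. result = 16

The answer is 16.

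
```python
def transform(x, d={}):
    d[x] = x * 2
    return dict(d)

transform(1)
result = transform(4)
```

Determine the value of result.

Step 1: Mutable default dict is shared across calls.
Step 2: First call adds 1: 2. Second call adds 4: 8.
Step 3: result = {1: 2, 4: 8}

The answer is {1: 2, 4: 8}.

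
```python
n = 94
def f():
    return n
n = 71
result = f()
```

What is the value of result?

Step 1: n is first set to 94, then reassigned to 71.
Step 2: f() is called after the reassignment, so it looks up the current global n = 71.
Step 3: result = 71

The answer is 71.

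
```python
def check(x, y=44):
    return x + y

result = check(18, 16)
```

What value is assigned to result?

Step 1: check(18, 16) overrides default y with 16.
Step 2: Returns 18 + 16 = 34.
Step 3: result = 34

The answer is 34.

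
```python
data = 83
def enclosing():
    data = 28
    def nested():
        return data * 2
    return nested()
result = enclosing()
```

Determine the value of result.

Step 1: enclosing() shadows global data with data = 28.
Step 2: nested() finds data = 28 in enclosing scope, computes 28 * 2 = 56.
Step 3: result = 56

The answer is 56.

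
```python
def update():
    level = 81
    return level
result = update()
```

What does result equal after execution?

Step 1: update() defines level = 81 in its local scope.
Step 2: return level finds the local variable level = 81.
Step 3: result = 81

The answer is 81.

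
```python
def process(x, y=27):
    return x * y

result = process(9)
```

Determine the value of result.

Step 1: process(9) uses default y = 27.
Step 2: Returns 9 * 27 = 243.
Step 3: result = 243

The answer is 243.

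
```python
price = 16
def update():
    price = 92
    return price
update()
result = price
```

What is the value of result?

Step 1: price = 16 globally.
Step 2: update() creates a LOCAL price = 92 (no global keyword!).
Step 3: The global price is unchanged. result = 16

The answer is 16.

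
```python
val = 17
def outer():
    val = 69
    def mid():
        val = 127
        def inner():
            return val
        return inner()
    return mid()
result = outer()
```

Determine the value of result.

Step 1: Three levels of shadowing: global 17, outer 69, mid 127.
Step 2: inner() finds val = 127 in enclosing mid() scope.
Step 3: result = 127

The answer is 127.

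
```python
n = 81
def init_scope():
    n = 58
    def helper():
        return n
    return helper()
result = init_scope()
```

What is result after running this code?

Step 1: n = 81 globally, but init_scope() defines n = 58 locally.
Step 2: helper() looks up n. Not in local scope, so checks enclosing scope (init_scope) and finds n = 58.
Step 3: result = 58

The answer is 58.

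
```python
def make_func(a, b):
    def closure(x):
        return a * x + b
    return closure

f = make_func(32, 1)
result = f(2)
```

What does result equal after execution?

Step 1: make_func(32, 1) captures a = 32, b = 1.
Step 2: f(2) computes 32 * 2 + 1 = 65.
Step 3: result = 65

The answer is 65.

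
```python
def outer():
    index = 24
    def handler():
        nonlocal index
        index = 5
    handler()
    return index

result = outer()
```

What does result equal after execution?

Step 1: outer() sets index = 24.
Step 2: handler() uses nonlocal to reassign index = 5.
Step 3: result = 5

The answer is 5.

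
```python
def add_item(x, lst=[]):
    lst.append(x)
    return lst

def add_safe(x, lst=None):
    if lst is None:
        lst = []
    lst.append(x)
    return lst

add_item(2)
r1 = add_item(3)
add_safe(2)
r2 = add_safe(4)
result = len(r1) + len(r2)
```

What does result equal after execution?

Step 1: add_item shares mutable default: after 2 calls, lst = [2, 3], len = 2.
Step 2: add_safe creates fresh list each time: r2 = [4], len = 1.
Step 3: result = 2 + 1 = 3

The answer is 3.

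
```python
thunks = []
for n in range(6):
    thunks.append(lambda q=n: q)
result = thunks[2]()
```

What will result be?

Step 1: Default argument q=n captures n's value at each iteration.
Step 2: thunks[2] captured q = 2 when n was 2.
Step 3: result = 2

The answer is 2.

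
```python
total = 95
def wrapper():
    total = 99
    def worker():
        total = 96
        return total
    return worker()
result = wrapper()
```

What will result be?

Step 1: Three scopes define total: global (95), wrapper (99), worker (96).
Step 2: worker() has its own local total = 96, which shadows both enclosing and global.
Step 3: result = 96 (local wins in LEGB)

The answer is 96.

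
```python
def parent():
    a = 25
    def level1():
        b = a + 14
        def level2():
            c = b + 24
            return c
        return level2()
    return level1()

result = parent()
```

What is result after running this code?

Step 1: a = 25. b = a + 14 = 39.
Step 2: c = b + 24 = 39 + 24 = 63.
Step 3: result = 63

The answer is 63.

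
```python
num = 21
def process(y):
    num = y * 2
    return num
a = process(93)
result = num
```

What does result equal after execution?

Step 1: Global num = 21.
Step 2: process(93) creates local num = 93 * 2 = 186.
Step 3: Global num unchanged because no global keyword. result = 21

The answer is 21.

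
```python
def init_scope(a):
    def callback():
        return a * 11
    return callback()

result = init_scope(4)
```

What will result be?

Step 1: init_scope(4) binds parameter a = 4.
Step 2: callback() accesses a = 4 from enclosing scope.
Step 3: result = 4 * 11 = 44

The answer is 44.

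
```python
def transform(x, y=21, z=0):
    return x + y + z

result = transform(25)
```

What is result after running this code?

Step 1: transform(25) uses defaults y = 21, z = 0.
Step 2: Returns 25 + 21 + 0 = 46.
Step 3: result = 46

The answer is 46.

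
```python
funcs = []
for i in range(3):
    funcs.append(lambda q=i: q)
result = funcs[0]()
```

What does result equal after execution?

Step 1: Default argument q=i captures i's value at each iteration.
Step 2: funcs[0] captured q = 0 when i was 0.
Step 3: result = 0

The answer is 0.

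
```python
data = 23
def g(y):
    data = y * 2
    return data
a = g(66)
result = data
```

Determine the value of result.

Step 1: Global data = 23.
Step 2: g(66) creates local data = 66 * 2 = 132.
Step 3: Global data unchanged because no global keyword. result = 23

The answer is 23.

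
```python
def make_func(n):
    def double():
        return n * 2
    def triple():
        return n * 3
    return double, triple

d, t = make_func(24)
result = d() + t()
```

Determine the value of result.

Step 1: Both closures capture the same n = 24.
Step 2: d() = 24 * 2 = 48, t() = 24 * 3 = 72.
Step 3: result = 48 + 72 = 120

The answer is 120.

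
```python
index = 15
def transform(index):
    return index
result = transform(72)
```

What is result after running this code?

Step 1: Global index = 15.
Step 2: transform(72) takes parameter index = 72, which shadows the global.
Step 3: result = 72

The answer is 72.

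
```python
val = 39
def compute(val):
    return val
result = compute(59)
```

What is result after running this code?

Step 1: Global val = 39.
Step 2: compute(59) takes parameter val = 59, which shadows the global.
Step 3: result = 59

The answer is 59.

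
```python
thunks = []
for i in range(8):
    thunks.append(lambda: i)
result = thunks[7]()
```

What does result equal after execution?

Step 1: The loop creates 8 lambdas, all referencing the same variable i.
Step 2: After the loop, i = 7 (final value).
Step 3: thunks[7]() looks up i at call time and finds 7. This is the late binding gotcha. result = 7

The answer is 7.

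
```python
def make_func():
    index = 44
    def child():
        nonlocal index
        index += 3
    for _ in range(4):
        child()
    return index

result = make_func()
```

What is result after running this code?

Step 1: index = 44.
Step 2: child() is called 4 times in a loop, each adding 3 via nonlocal.
Step 3: index = 44 + 3 * 4 = 56

The answer is 56.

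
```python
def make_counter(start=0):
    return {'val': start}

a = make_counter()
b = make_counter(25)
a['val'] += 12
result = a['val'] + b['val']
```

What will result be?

Step 1: make_counter() returns a new dict each call (immutable default 0).
Step 2: a = {'val': 0}, b = {'val': 25}.
Step 3: a['val'] += 12 = 12. result = 12 + 25 = 37

The answer is 37.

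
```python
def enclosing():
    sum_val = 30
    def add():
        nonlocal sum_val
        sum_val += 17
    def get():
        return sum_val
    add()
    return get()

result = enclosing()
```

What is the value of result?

Step 1: sum_val = 30. add() modifies it via nonlocal, get() reads it.
Step 2: add() makes sum_val = 30 + 17 = 47.
Step 3: get() returns 47. result = 47

The answer is 47.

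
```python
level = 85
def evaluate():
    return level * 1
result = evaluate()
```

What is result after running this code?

Step 1: level = 85 is defined globally.
Step 2: evaluate() looks up level from global scope = 85, then computes 85 * 1 = 85.
Step 3: result = 85

The answer is 85.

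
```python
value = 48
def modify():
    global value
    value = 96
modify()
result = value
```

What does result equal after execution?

Step 1: value = 48 globally.
Step 2: modify() declares global value and sets it to 96.
Step 3: After modify(), global value = 96. result = 96

The answer is 96.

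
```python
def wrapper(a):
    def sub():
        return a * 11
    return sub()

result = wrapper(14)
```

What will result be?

Step 1: wrapper(14) binds parameter a = 14.
Step 2: sub() accesses a = 14 from enclosing scope.
Step 3: result = 14 * 11 = 154

The answer is 154.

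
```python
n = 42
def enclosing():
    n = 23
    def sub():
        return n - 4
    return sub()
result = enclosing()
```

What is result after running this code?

Step 1: enclosing() shadows global n with n = 23.
Step 2: sub() finds n = 23 in enclosing scope, computes 23 - 4 = 19.
Step 3: result = 19

The answer is 19.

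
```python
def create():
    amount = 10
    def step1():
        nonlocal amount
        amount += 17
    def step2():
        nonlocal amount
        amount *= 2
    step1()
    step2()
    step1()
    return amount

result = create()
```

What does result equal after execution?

Step 1: amount = 10.
Step 2: step1(): amount = 10 + 17 = 27.
Step 3: step2(): amount = 27 * 2 = 54.
Step 4: step1(): amount = 54 + 17 = 71. result = 71

The answer is 71.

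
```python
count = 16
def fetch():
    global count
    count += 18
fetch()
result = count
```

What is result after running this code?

Step 1: count = 16 globally.
Step 2: fetch() modifies global count: count += 18 = 34.
Step 3: result = 34

The answer is 34.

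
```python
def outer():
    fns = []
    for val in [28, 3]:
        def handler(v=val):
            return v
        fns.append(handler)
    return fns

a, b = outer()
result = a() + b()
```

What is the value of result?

Step 1: Default argument v=val captures val at each iteration.
Step 2: a() returns 28 (captured at first iteration), b() returns 3 (captured at second).
Step 3: result = 28 + 3 = 31

The answer is 31.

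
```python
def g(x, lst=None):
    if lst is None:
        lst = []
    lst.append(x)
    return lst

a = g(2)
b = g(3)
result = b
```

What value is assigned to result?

Step 1: None default with guard creates a NEW list each call.
Step 2: a = [2] (fresh list). b = [3] (another fresh list).
Step 3: result = [3] (this is the fix for mutable default)

The answer is [3].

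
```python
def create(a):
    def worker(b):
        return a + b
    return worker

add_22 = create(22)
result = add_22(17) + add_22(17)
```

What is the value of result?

Step 1: add_22 captures a = 22.
Step 2: add_22(17) = 22 + 17 = 39, called twice.
Step 3: result = 39 + 39 = 78

The answer is 78.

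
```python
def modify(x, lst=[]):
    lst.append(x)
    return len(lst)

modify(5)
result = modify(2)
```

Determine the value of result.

Step 1: Mutable default list persists between calls.
Step 2: First call: lst = [5], len = 1. Second call: lst = [5, 2], len = 2.
Step 3: result = 2

The answer is 2.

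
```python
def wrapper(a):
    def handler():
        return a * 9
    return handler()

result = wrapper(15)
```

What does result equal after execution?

Step 1: wrapper(15) binds parameter a = 15.
Step 2: handler() accesses a = 15 from enclosing scope.
Step 3: result = 15 * 9 = 135

The answer is 135.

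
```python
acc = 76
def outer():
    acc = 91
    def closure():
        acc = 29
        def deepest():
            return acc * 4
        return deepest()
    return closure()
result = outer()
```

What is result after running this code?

Step 1: deepest() looks up acc through LEGB: not local, finds acc = 29 in enclosing closure().
Step 2: Returns 29 * 4 = 116.
Step 3: result = 116

The answer is 116.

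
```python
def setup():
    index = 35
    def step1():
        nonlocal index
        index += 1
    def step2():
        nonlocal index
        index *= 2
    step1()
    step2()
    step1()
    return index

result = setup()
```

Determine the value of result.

Step 1: index = 35.
Step 2: step1(): index = 35 + 1 = 36.
Step 3: step2(): index = 36 * 2 = 72.
Step 4: step1(): index = 72 + 1 = 73. result = 73

The answer is 73.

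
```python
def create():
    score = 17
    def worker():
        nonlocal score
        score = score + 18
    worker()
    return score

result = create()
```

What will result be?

Step 1: create() sets score = 17.
Step 2: worker() uses nonlocal to modify score in create's scope: score = 17 + 18 = 35.
Step 3: create() returns the modified score = 35

The answer is 35.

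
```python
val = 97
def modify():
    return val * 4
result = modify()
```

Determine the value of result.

Step 1: val = 97 is defined globally.
Step 2: modify() looks up val from global scope = 97, then computes 97 * 4 = 388.
Step 3: result = 388

The answer is 388.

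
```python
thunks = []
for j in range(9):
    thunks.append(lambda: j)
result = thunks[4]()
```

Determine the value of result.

Step 1: The loop creates 9 lambdas, all referencing the same variable j.
Step 2: After the loop, j = 8 (final value).
Step 3: thunks[4]() looks up j at call time and finds 8. This is the late binding gotcha. result = 8

The answer is 8.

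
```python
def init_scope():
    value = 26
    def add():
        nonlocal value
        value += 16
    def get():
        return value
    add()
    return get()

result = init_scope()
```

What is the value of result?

Step 1: value = 26. add() modifies it via nonlocal, get() reads it.
Step 2: add() makes value = 26 + 16 = 42.
Step 3: get() returns 42. result = 42

The answer is 42.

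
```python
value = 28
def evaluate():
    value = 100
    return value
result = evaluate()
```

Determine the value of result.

Step 1: Global value = 28.
Step 2: evaluate() creates local value = 100, shadowing the global.
Step 3: Returns local value = 100. result = 100

The answer is 100.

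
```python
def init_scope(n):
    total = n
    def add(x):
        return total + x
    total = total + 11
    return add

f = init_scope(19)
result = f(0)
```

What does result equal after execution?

Step 1: init_scope(19) sets total = 19, then total = 19 + 11 = 30.
Step 2: Closures capture by reference, so add sees total = 30.
Step 3: f(0) returns 30 + 0 = 30

The answer is 30.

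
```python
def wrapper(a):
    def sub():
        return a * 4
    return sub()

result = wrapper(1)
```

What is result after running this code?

Step 1: wrapper(1) binds parameter a = 1.
Step 2: sub() accesses a = 1 from enclosing scope.
Step 3: result = 1 * 4 = 4

The answer is 4.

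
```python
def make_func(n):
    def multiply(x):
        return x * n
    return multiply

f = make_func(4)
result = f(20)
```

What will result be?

Step 1: make_func(4) returns multiply closure with n = 4.
Step 2: f(20) computes 20 * 4 = 80.
Step 3: result = 80

The answer is 80.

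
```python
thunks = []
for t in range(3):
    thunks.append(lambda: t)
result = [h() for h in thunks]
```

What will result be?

Step 1: All 3 lambdas share the same variable t.
Step 2: After the loop, t = 2.
Step 3: Each call returns 2. result = [2, 2, 2]

The answer is [2, 2, 2].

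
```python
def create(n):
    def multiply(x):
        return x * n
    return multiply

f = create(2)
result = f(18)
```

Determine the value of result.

Step 1: create(2) returns multiply closure with n = 2.
Step 2: f(18) computes 18 * 2 = 36.
Step 3: result = 36

The answer is 36.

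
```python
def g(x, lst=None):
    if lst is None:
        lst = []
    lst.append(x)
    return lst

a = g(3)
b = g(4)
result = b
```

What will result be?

Step 1: None default with guard creates a NEW list each call.
Step 2: a = [3] (fresh list). b = [4] (another fresh list).
Step 3: result = [4] (this is the fix for mutable default)

The answer is [4].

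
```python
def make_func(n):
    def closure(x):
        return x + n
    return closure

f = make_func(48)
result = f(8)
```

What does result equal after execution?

Step 1: make_func(48) creates a closure that captures n = 48.
Step 2: f(8) calls the closure with x = 8, returning 8 + 48 = 56.
Step 3: result = 56

The answer is 56.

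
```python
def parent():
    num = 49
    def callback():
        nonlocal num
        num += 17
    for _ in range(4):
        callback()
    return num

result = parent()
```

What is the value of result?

Step 1: num = 49.
Step 2: callback() is called 4 times in a loop, each adding 17 via nonlocal.
Step 3: num = 49 + 17 * 4 = 117

The answer is 117.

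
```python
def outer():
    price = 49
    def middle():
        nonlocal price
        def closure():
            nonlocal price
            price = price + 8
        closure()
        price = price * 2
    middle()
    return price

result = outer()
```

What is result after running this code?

Step 1: price = 49.
Step 2: closure() adds 8: price = 49 + 8 = 57.
Step 3: middle() doubles: price = 57 * 2 = 114.
Step 4: result = 114

The answer is 114.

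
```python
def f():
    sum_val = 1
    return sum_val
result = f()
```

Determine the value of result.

Step 1: f() defines sum_val = 1 in its local scope.
Step 2: return sum_val finds the local variable sum_val = 1.
Step 3: result = 1

The answer is 1.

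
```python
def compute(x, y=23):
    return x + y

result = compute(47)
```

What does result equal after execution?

Step 1: compute(47) uses default y = 23.
Step 2: Returns 47 + 23 = 70.
Step 3: result = 70

The answer is 70.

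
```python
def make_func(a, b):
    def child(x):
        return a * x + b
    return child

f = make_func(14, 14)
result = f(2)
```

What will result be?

Step 1: make_func(14, 14) captures a = 14, b = 14.
Step 2: f(2) computes 14 * 2 + 14 = 42.
Step 3: result = 42

The answer is 42.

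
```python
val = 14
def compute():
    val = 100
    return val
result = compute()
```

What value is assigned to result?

Step 1: Global val = 14.
Step 2: compute() creates local val = 100, shadowing the global.
Step 3: Returns local val = 100. result = 100

The answer is 100.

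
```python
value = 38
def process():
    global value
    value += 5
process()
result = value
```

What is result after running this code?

Step 1: value = 38 globally.
Step 2: process() modifies global value: value += 5 = 43.
Step 3: result = 43

The answer is 43.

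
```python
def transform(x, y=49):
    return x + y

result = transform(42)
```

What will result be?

Step 1: transform(42) uses default y = 49.
Step 2: Returns 42 + 49 = 91.
Step 3: result = 91

The answer is 91.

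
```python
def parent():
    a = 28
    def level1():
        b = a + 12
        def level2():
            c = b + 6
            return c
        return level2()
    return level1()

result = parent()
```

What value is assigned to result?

Step 1: a = 28. b = a + 12 = 40.
Step 2: c = b + 6 = 40 + 6 = 46.
Step 3: result = 46

The answer is 46.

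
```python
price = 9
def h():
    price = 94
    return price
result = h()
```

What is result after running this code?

Step 1: Global price = 9.
Step 2: h() creates local price = 94, shadowing the global.
Step 3: Returns local price = 94. result = 94

The answer is 94.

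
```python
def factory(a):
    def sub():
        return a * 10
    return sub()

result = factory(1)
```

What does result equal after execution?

Step 1: factory(1) binds parameter a = 1.
Step 2: sub() accesses a = 1 from enclosing scope.
Step 3: result = 1 * 10 = 10

The answer is 10.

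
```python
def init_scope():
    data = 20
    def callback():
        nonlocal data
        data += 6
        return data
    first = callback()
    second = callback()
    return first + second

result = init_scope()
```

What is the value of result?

Step 1: data starts at 20.
Step 2: First call: data = 20 + 6 = 26, returns 26.
Step 3: Second call: data = 26 + 6 = 32, returns 32.
Step 4: result = 26 + 32 = 58

The answer is 58.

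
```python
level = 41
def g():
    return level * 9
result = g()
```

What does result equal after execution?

Step 1: level = 41 is defined globally.
Step 2: g() looks up level from global scope = 41, then computes 41 * 9 = 369.
Step 3: result = 369

The answer is 369.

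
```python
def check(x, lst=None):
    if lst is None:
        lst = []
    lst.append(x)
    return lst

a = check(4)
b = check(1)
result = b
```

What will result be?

Step 1: None default with guard creates a NEW list each call.
Step 2: a = [4] (fresh list). b = [1] (another fresh list).
Step 3: result = [1] (this is the fix for mutable default)

The answer is [1].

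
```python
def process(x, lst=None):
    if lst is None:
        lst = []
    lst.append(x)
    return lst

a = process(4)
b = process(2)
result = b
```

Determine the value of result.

Step 1: None default with guard creates a NEW list each call.
Step 2: a = [4] (fresh list). b = [2] (another fresh list).
Step 3: result = [2] (this is the fix for mutable default)

The answer is [2].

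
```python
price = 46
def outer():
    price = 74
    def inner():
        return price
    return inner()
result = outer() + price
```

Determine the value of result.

Step 1: Global price = 46. outer() shadows with price = 74.
Step 2: inner() returns enclosing price = 74. outer() = 74.
Step 3: result = 74 + global price (46) = 120

The answer is 120.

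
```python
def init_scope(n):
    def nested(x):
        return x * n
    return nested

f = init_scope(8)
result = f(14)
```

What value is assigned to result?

Step 1: init_scope(8) creates a closure capturing n = 8.
Step 2: f(14) computes 14 * 8 = 112.
Step 3: result = 112

The answer is 112.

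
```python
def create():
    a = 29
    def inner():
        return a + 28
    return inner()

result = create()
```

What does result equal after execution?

Step 1: create() defines a = 29.
Step 2: inner() reads a = 29 from enclosing scope, returns 29 + 28 = 57.
Step 3: result = 57

The answer is 57.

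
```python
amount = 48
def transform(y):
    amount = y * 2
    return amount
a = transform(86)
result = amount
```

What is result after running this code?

Step 1: Global amount = 48.
Step 2: transform(86) creates local amount = 86 * 2 = 172.
Step 3: Global amount unchanged because no global keyword. result = 48

The answer is 48.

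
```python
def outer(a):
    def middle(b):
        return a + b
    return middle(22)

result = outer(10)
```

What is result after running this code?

Step 1: outer(10) passes a = 10.
Step 2: middle(22) has b = 22, reads a = 10 from enclosing.
Step 3: result = 10 + 22 = 32

The answer is 32.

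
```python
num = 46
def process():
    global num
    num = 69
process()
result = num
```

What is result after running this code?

Step 1: num = 46 globally.
Step 2: process() declares global num and sets it to 69.
Step 3: After process(), global num = 69. result = 69

The answer is 69.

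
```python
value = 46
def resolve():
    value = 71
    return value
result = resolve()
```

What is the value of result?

Step 1: Global value = 46.
Step 2: resolve() creates local value = 71, shadowing the global.
Step 3: Returns local value = 71. result = 71

The answer is 71.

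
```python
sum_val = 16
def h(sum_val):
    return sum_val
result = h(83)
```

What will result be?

Step 1: Global sum_val = 16.
Step 2: h(83) takes parameter sum_val = 83, which shadows the global.
Step 3: result = 83

The answer is 83.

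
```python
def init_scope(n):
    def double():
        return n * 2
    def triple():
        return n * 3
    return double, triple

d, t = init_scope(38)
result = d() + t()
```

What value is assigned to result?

Step 1: Both closures capture the same n = 38.
Step 2: d() = 38 * 2 = 76, t() = 38 * 3 = 114.
Step 3: result = 76 + 114 = 190

The answer is 190.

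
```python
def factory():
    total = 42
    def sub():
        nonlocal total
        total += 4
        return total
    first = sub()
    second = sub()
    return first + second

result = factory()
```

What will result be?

Step 1: total starts at 42.
Step 2: First call: total = 42 + 4 = 46, returns 46.
Step 3: Second call: total = 46 + 4 = 50, returns 50.
Step 4: result = 46 + 50 = 96

The answer is 96.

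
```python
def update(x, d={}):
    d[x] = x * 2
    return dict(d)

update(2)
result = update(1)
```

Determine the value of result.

Step 1: Mutable default dict is shared across calls.
Step 2: First call adds 2: 4. Second call adds 1: 2.
Step 3: result = {2: 4, 1: 2}

The answer is {2: 4, 1: 2}.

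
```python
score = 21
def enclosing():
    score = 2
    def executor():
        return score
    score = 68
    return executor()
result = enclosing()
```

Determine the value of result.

Step 1: enclosing() sets score = 2, then later score = 68.
Step 2: executor() is called after score is reassigned to 68. Closures capture variables by reference, not by value.
Step 3: result = 68

The answer is 68.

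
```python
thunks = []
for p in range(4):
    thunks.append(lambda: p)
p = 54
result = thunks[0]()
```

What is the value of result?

Step 1: Lambdas capture the variable p by reference, not by value.
Step 2: After the loop, p is reassigned to 54.
Step 3: thunks[0]() looks up the current p = 54. result = 54

The answer is 54.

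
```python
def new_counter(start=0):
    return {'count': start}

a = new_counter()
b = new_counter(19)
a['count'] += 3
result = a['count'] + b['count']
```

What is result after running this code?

Step 1: new_counter() returns a new dict each call (immutable default 0).
Step 2: a = {'count': 0}, b = {'count': 19}.
Step 3: a['count'] += 3 = 3. result = 3 + 19 = 22

The answer is 22.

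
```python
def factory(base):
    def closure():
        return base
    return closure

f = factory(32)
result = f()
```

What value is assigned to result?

Step 1: factory(32) creates closure capturing base = 32.
Step 2: f() returns the captured base = 32.
Step 3: result = 32

The answer is 32.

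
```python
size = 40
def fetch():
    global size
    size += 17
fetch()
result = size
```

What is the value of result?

Step 1: size = 40 globally.
Step 2: fetch() modifies global size: size += 17 = 57.
Step 3: result = 57

The answer is 57.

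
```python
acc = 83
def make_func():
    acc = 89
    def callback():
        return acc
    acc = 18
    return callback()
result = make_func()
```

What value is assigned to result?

Step 1: make_func() sets acc = 89, then later acc = 18.
Step 2: callback() is called after acc is reassigned to 18. Closures capture variables by reference, not by value.
Step 3: result = 18

The answer is 18.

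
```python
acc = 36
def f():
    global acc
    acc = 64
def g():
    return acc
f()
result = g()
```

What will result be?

Step 1: acc = 36.
Step 2: f() sets global acc = 64.
Step 3: g() reads global acc = 64. result = 64

The answer is 64.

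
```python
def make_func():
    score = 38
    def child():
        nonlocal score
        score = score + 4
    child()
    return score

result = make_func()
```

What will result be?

Step 1: make_func() sets score = 38.
Step 2: child() uses nonlocal to modify score in make_func's scope: score = 38 + 4 = 42.
Step 3: make_func() returns the modified score = 42

The answer is 42.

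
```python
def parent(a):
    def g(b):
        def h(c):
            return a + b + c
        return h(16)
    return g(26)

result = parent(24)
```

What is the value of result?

Step 1: a = 24, b = 26, c = 16 across three nested scopes.
Step 2: h() accesses all three via LEGB rule.
Step 3: result = 24 + 26 + 16 = 66

The answer is 66.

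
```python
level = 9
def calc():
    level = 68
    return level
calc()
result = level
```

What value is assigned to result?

Step 1: Global level = 9.
Step 2: calc() creates local level = 68 (shadow, not modification).
Step 3: After calc() returns, global level is unchanged. result = 9

The answer is 9.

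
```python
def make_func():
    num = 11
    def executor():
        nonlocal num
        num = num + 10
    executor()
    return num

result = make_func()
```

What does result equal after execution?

Step 1: make_func() sets num = 11.
Step 2: executor() uses nonlocal to modify num in make_func's scope: num = 11 + 10 = 21.
Step 3: make_func() returns the modified num = 21

The answer is 21.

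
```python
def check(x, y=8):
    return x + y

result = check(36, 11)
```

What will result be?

Step 1: check(36, 11) overrides default y with 11.
Step 2: Returns 36 + 11 = 47.
Step 3: result = 47

The answer is 47.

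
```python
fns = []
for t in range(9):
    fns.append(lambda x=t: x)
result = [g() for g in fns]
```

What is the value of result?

Step 1: Default arg x=t captures t at each iteration.
Step 2: Each lambda has its own default: 0, 1, ..., 8.
Step 3: result = [0, 1, 2, 3, 4, 5, 6, 7, 8]

The answer is [0, 1, 2, 3, 4, 5, 6, 7, 8].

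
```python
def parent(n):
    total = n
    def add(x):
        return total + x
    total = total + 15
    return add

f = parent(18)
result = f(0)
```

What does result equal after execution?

Step 1: parent(18) sets total = 18, then total = 18 + 15 = 33.
Step 2: Closures capture by reference, so add sees total = 33.
Step 3: f(0) returns 33 + 0 = 33

The answer is 33.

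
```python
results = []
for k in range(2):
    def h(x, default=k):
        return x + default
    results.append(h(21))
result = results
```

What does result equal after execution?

Step 1: Default argument default=k is evaluated at function definition time.
Step 2: Each iteration creates h with default = current k value.
Step 3: h(21) returns 21 + default. results = [21, 22]

The answer is [21, 22].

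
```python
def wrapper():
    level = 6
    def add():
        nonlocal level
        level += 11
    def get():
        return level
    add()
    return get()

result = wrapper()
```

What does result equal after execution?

Step 1: level = 6. add() modifies it via nonlocal, get() reads it.
Step 2: add() makes level = 6 + 11 = 17.
Step 3: get() returns 17. result = 17

The answer is 17.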